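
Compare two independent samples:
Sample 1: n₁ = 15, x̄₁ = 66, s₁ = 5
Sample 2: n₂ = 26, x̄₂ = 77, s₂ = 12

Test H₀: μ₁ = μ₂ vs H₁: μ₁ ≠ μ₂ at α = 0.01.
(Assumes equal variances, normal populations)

Answer: t = -3.3710, reject H₀

Derivation:
Pooled variance: s²_p = [14×5² + 25×12²]/(39) = 101.2821
s_p = 10.0639
SE = s_p×√(1/n₁ + 1/n₂) = 10.0639×√(1/15 + 1/26) = 3.2631
t = (x̄₁ - x̄₂)/SE = (66 - 77)/3.2631 = -3.3710
df = 39, t-critical = ±2.708
Decision: reject H₀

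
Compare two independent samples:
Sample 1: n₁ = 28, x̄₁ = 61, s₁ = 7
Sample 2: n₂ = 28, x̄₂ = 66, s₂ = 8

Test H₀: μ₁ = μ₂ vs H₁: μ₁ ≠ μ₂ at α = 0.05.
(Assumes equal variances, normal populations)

Pooled variance: s²_p = [27×7² + 27×8²]/(54) = 56.5000
s_p = 7.5166
SE = s_p×√(1/n₁ + 1/n₂) = 7.5166×√(1/28 + 1/28) = 2.0089
t = (x̄₁ - x̄₂)/SE = (61 - 66)/2.0089 = -2.4889
df = 54, t-critical = ±2.005
Decision: reject H₀

Answer: t = -2.4889, reject H₀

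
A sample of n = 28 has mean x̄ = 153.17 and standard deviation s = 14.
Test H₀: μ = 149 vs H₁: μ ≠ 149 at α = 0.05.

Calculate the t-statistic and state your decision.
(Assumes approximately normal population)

Answer: t = 1.5761, fail to reject H₀

Derivation:
df = n - 1 = 27
SE = s/√n = 14/√28 = 2.6458
t = (x̄ - μ₀)/SE = (153.17 - 149)/2.6458 = 1.5761
Critical value: t_{0.025,27} = ±2.052
p-value ≈ 0.1266
Decision: fail to reject H₀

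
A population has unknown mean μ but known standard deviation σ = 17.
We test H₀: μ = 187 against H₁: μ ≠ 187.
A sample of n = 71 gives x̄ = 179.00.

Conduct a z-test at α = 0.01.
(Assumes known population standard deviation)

Answer: z = -3.9653, reject H₀

Derivation:
Standard error: SE = σ/√n = 17/√71 = 2.0175
z-statistic: z = (x̄ - μ₀)/SE = (179.00 - 187)/2.0175 = -3.9653
Critical value: ±2.576
p-value = 0.0001
Decision: reject H₀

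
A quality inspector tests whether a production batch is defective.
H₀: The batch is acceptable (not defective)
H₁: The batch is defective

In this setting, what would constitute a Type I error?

Answer: Rejecting an acceptable batch

Derivation:
Type I error: rejecting H₀ when it is actually true (false positive).
Type II error: failing to reject H₀ when H₁ is actually true (false negative).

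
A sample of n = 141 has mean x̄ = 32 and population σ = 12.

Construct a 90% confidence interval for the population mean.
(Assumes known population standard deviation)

Confidence level: 90%, α = 0.1
z_0.05 = 1.645
SE = σ/√n = 12/√141 = 1.0106
Margin of error = 1.645 × 1.0106 = 1.6624
CI: x̄ ± margin = 32 ± 1.6624
CI: (30.3376, 33.6624)

Answer: (30.3376, 33.6624)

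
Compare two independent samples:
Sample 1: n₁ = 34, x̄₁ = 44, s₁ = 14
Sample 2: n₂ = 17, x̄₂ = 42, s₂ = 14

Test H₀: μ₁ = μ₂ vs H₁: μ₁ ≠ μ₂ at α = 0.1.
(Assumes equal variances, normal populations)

Pooled variance: s²_p = [33×14² + 16×14²]/(49) = 196.0000
s_p = 14.0000
SE = s_p×√(1/n₁ + 1/n₂) = 14.0000×√(1/34 + 1/17) = 4.1586
t = (x̄₁ - x̄₂)/SE = (44 - 42)/4.1586 = 0.4809
df = 49, t-critical = ±1.677
Decision: fail to reject H₀

Answer: t = 0.4809, fail to reject H₀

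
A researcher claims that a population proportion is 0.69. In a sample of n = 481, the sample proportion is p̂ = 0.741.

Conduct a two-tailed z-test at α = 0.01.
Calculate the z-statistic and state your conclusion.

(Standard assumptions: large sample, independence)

H₀: p = 0.69, H₁: p ≠ 0.69
Standard error: SE = √(p₀(1-p₀)/n) = √(0.69×0.31/481) = 0.021088
z-statistic: z = (p̂ - p₀)/SE = (0.741 - 0.69)/0.021088 = 2.4184
Critical value: z_0.005 = ±2.576
p-value = 0.0156
Decision: fail to reject H₀ at α = 0.01

Answer: z = 2.4184, fail to reject H₀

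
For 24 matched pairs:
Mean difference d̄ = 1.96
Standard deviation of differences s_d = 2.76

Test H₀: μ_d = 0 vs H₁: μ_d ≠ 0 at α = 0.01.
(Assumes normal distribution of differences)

df = n - 1 = 23
SE = s_d/√n = 2.76/√24 = 0.5634
t = d̄/SE = 1.96/0.5634 = 3.4789
Critical value: t_{0.005,23} = ±2.807
p-value ≈ 0.0020
Decision: reject H₀

Answer: t = 3.4789, reject H₀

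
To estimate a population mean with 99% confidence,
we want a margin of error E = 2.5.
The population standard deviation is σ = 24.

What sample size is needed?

Answer: n = 612

Derivation:
z_0.005 = 2.576
n = (z×σ/E)² = (2.576×24/2.5)²
n = 611.5531
Round up: n = 612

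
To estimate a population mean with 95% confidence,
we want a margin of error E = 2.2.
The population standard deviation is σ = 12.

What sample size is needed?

Answer: n = 115

Derivation:
z_0.025 = 1.960
n = (z×σ/E)² = (1.960×12/2.2)²
n = 114.2955
Round up: n = 115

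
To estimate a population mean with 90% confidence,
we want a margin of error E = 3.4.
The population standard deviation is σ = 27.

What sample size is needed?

Answer: n = 171

Derivation:
z_0.05 = 1.645
n = (z×σ/E)² = (1.645×27/3.4)²
n = 170.6481
Round up: n = 171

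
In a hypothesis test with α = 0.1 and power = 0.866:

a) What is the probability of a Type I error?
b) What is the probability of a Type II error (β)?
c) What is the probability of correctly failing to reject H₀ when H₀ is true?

Answer: a) 0.1, b) 0.134, c) 0.9

Derivation:
a) Type I error probability = α = 0.1
b) Power = P(reject H₀ | H₁ true) = 1 - β = 0.866, so Type II error probability = β = 1 - Power = 0.134
c) P(fail to reject H₀ | H₀ true) = 1 - α = 0.9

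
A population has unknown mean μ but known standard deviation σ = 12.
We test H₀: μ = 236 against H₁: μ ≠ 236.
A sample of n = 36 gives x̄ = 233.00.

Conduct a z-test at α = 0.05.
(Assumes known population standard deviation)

Standard error: SE = σ/√n = 12/√36 = 2.0000
z-statistic: z = (x̄ - μ₀)/SE = (233.00 - 236)/2.0000 = -1.5000
Critical value: ±1.960
p-value = 0.1336
Decision: fail to reject H₀

Answer: z = -1.5000, fail to reject H₀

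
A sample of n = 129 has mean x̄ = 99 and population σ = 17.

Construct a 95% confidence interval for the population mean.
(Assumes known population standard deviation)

Answer: (96.0663, 101.9337)

Derivation:
Confidence level: 95%, α = 0.05
z_0.025 = 1.960
SE = σ/√n = 17/√129 = 1.4968
Margin of error = 1.960 × 1.4968 = 2.9337
CI: x̄ ± margin = 99 ± 2.9337
CI: (96.0663, 101.9337)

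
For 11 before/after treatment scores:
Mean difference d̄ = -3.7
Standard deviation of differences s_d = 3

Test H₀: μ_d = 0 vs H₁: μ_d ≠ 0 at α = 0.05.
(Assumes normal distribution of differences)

Answer: t = -4.0907, reject H₀

Derivation:
df = n - 1 = 10
SE = s_d/√n = 3/√11 = 0.9045
t = d̄/SE = -3.7/0.9045 = -4.0907
Critical value: t_{0.025,10} = ±2.228
p-value ≈ 0.0022
Decision: reject H₀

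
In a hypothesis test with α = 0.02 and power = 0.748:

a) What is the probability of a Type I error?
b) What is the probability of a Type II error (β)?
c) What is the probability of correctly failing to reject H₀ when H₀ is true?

Answer: a) 0.02, b) 0.252, c) 0.98

Derivation:
a) Type I error probability = α = 0.02
b) Power = P(reject H₀ | H₁ true) = 1 - β = 0.748, so Type II error probability = β = 1 - Power = 0.252
c) P(fail to reject H₀ | H₀ true) = 1 - α = 0.98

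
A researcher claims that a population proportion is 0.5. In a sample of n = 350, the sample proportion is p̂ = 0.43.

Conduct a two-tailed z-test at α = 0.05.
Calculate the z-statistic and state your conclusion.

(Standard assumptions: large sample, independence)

H₀: p = 0.5, H₁: p ≠ 0.5
Standard error: SE = √(p₀(1-p₀)/n) = √(0.5×0.5/350) = 0.026726
z-statistic: z = (p̂ - p₀)/SE = (0.43 - 0.5)/0.026726 = -2.6192
Critical value: z_0.025 = ±1.960
p-value = 0.0088
Decision: reject H₀ at α = 0.05

Answer: z = -2.6192, reject H₀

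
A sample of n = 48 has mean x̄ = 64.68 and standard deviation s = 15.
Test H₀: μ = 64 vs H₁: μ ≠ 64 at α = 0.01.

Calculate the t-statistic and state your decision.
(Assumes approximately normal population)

df = n - 1 = 47
SE = s/√n = 15/√48 = 2.1651
t = (x̄ - μ₀)/SE = (64.68 - 64)/2.1651 = 0.3141
Critical value: t_{0.005,47} = ±2.685
p-value ≈ 0.7548
Decision: fail to reject H₀

Answer: t = 0.3141, fail to reject H₀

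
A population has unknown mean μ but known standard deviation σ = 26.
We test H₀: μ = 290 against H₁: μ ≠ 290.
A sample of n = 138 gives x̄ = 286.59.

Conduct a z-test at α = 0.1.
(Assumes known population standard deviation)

Answer: z = -1.5407, fail to reject H₀

Derivation:
Standard error: SE = σ/√n = 26/√138 = 2.2133
z-statistic: z = (x̄ - μ₀)/SE = (286.59 - 290)/2.2133 = -1.5407
Critical value: ±1.645
p-value = 0.1234
Decision: fail to reject H₀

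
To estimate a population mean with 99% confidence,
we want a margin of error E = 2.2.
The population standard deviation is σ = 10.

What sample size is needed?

Answer: n = 138

Derivation:
z_0.005 = 2.576
n = (z×σ/E)² = (2.576×10/2.2)²
n = 137.1028
Round up: n = 138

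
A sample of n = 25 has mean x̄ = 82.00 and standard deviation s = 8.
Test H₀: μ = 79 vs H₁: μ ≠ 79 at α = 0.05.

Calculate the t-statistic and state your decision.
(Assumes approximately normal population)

Answer: t = 1.8750, fail to reject H₀

Derivation:
df = n - 1 = 24
SE = s/√n = 8/√25 = 1.6000
t = (x̄ - μ₀)/SE = (82.00 - 79)/1.6000 = 1.8750
Critical value: t_{0.025,24} = ±2.064
p-value ≈ 0.0730
Decision: fail to reject H₀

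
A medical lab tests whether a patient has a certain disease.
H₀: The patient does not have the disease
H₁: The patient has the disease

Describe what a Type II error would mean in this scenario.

Type I error (α): Rejecting H₀ when H₀ is true
Type II error (β): Failing to reject H₀ when H₁ is true

Answer: Failing to diagnose a patient who actually has the disease (false negative)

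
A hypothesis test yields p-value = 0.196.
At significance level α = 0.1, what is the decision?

Answer: fail to reject H₀

Derivation:
Compare p-value to α:
0.196 ≥ 0.1
Decision: fail to reject H₀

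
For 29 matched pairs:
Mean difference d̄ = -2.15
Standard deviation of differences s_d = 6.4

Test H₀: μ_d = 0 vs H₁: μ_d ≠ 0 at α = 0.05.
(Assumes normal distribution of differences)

df = n - 1 = 28
SE = s_d/√n = 6.4/√29 = 1.1885
t = d̄/SE = -2.15/1.1885 = -1.8090
Critical value: t_{0.025,28} = ±2.048
p-value ≈ 0.0812
Decision: fail to reject H₀

Answer: t = -1.8090, fail to reject H₀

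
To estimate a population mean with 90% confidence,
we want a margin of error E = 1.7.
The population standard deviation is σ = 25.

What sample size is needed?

Answer: n = 586

Derivation:
z_0.05 = 1.645
n = (z×σ/E)² = (1.645×25/1.7)²
n = 585.2130
Round up: n = 586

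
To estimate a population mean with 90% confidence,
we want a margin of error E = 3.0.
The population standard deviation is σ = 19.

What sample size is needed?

Answer: n = 109

Derivation:
z_0.05 = 1.645
n = (z×σ/E)² = (1.645×19/3.0)²
n = 108.5417
Round up: n = 109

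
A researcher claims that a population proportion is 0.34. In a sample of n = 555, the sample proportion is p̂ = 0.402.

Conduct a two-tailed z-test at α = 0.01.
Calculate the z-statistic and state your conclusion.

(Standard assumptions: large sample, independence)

Answer: z = 3.0833, reject H₀

Derivation:
H₀: p = 0.34, H₁: p ≠ 0.34
Standard error: SE = √(p₀(1-p₀)/n) = √(0.34×0.66/555) = 0.020108
z-statistic: z = (p̂ - p₀)/SE = (0.402 - 0.34)/0.020108 = 3.0833
Critical value: z_0.005 = ±2.576
p-value = 0.0020
Decision: reject H₀ at α = 0.01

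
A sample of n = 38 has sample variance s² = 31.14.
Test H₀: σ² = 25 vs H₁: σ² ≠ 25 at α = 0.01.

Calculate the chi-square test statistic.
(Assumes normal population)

Answer: χ² = 46.0872, fail to reject H₀

Derivation:
df = n - 1 = 37
χ² = (n-1)s²/σ₀² = 37×31.14/25 = 46.0872
Critical values: χ²_{0.995,37} = 18.586, χ²_{0.005,37} = 62.883
Rejection region: χ² < 18.586 or χ² > 62.883
Decision: fail to reject H₀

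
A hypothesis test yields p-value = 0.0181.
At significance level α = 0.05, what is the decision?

Compare p-value to α:
0.0181 < 0.05
Decision: reject H₀

Answer: reject H₀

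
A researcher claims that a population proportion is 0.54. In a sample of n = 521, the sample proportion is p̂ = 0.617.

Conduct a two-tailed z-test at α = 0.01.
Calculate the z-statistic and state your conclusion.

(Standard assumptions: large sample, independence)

H₀: p = 0.54, H₁: p ≠ 0.54
Standard error: SE = √(p₀(1-p₀)/n) = √(0.54×0.46/521) = 0.021835
z-statistic: z = (p̂ - p₀)/SE = (0.617 - 0.54)/0.021835 = 3.5264
Critical value: z_0.005 = ±2.576
p-value = 0.0004
Decision: reject H₀ at α = 0.01

Answer: z = 3.5264, reject H₀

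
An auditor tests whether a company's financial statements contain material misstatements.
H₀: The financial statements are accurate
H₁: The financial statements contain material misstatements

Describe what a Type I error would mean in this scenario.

Type I error (α): Rejecting H₀ when H₀ is true
Type II error (β): Failing to reject H₀ when H₁ is true

Answer: Concluding the statements are misstated when they are actually accurate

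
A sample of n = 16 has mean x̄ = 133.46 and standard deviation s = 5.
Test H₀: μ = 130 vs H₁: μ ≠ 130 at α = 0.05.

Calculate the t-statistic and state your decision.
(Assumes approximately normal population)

df = n - 1 = 15
SE = s/√n = 5/√16 = 1.2500
t = (x̄ - μ₀)/SE = (133.46 - 130)/1.2500 = 2.7680
Critical value: t_{0.025,15} = ±2.131
p-value ≈ 0.0144
Decision: reject H₀

Answer: t = 2.7680, reject H₀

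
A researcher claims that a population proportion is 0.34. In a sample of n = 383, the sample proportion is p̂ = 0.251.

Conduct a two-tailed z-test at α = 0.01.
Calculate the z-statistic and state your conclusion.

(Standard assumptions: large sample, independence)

Answer: z = -3.6769, reject H₀

Derivation:
H₀: p = 0.34, H₁: p ≠ 0.34
Standard error: SE = √(p₀(1-p₀)/n) = √(0.34×0.66/383) = 0.024205
z-statistic: z = (p̂ - p₀)/SE = (0.251 - 0.34)/0.024205 = -3.6769
Critical value: z_0.005 = ±2.576
p-value = 0.0002
Decision: reject H₀ at α = 0.01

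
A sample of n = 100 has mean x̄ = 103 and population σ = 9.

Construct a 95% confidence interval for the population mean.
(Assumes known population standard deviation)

Answer: (101.2360, 104.7640)

Derivation:
Confidence level: 95%, α = 0.05
z_0.025 = 1.960
SE = σ/√n = 9/√100 = 0.9000
Margin of error = 1.960 × 0.9000 = 1.7640
CI: x̄ ± margin = 103 ± 1.7640
CI: (101.2360, 104.7640)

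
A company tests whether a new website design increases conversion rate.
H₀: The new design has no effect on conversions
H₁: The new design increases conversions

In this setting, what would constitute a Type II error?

Answer: Keeping the old design when the new one would have increased conversions

Derivation:
Type I error (α): Rejecting H₀ when H₀ is true
Type II error (β): Failing to reject H₀ when H₁ is true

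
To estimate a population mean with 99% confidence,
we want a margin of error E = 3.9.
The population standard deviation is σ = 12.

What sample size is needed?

z_0.005 = 2.576
n = (z×σ/E)² = (2.576×12/3.9)²
n = 62.8239
Round up: n = 63

Answer: n = 63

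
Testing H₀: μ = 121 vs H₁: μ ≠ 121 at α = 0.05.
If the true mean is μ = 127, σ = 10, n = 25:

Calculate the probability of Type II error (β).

SE = σ/√n = 10/√25 = 2.0000
Critical values: μ₀ ± z_0.025×SE = 121 ± 1.960×2.0000
Acceptance region: (117.0800, 124.9200)
Under H₁ (μ = 127): z_high = (124.9200 - 127)/2.0000 = -1.0400, z_low = (117.0800 - 127)/2.0000 = -4.9600
β = P(not reject | H₁) = Φ(-1.0400) - Φ(-4.9600) ≈ 0.1492

Answer: β ≈ 0.1492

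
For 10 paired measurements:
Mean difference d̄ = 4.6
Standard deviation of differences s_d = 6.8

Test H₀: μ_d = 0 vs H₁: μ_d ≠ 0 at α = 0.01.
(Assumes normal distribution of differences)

df = n - 1 = 9
SE = s_d/√n = 6.8/√10 = 2.1503
t = d̄/SE = 4.6/2.1503 = 2.1392
Critical value: t_{0.005,9} = ±3.250
p-value ≈ 0.0611
Decision: fail to reject H₀

Answer: t = 2.1392, fail to reject H₀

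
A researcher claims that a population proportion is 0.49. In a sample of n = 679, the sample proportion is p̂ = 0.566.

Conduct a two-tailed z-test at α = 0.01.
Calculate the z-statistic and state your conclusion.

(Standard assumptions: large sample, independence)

Answer: z = 3.9616, reject H₀

Derivation:
H₀: p = 0.49, H₁: p ≠ 0.49
Standard error: SE = √(p₀(1-p₀)/n) = √(0.49×0.51/679) = 0.019184
z-statistic: z = (p̂ - p₀)/SE = (0.566 - 0.49)/0.019184 = 3.9616
Critical value: z_0.005 = ±2.576
p-value = 0.0001
Decision: reject H₀ at α = 0.01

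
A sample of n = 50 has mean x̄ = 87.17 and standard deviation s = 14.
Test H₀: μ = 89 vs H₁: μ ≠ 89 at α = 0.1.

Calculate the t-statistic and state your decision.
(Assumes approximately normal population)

Answer: t = -0.9243, fail to reject H₀

Derivation:
df = n - 1 = 49
SE = s/√n = 14/√50 = 1.9799
t = (x̄ - μ₀)/SE = (87.17 - 89)/1.9799 = -0.9243
Critical value: t_{0.05,49} = ±1.677
p-value ≈ 0.3599
Decision: fail to reject H₀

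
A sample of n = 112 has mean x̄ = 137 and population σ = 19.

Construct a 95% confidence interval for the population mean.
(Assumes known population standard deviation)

Answer: (133.4812, 140.5188)

Derivation:
Confidence level: 95%, α = 0.05
z_0.025 = 1.960
SE = σ/√n = 19/√112 = 1.7953
Margin of error = 1.960 × 1.7953 = 3.5188
CI: x̄ ± margin = 137 ± 3.5188
CI: (133.4812, 140.5188)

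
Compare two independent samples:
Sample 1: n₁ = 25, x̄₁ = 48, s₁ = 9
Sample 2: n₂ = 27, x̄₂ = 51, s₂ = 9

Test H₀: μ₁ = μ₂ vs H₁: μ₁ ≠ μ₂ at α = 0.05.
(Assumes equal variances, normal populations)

Answer: t = -1.2010, fail to reject H₀

Derivation:
Pooled variance: s²_p = [24×9² + 26×9²]/(50) = 81.0000
s_p = 9.0000
SE = s_p×√(1/n₁ + 1/n₂) = 9.0000×√(1/25 + 1/27) = 2.4980
t = (x̄₁ - x̄₂)/SE = (48 - 51)/2.4980 = -1.2010
df = 50, t-critical = ±2.009
Decision: fail to reject H₀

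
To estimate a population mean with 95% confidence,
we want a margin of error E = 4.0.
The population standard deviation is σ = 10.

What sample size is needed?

z_0.025 = 1.960
n = (z×σ/E)² = (1.960×10/4.0)²
n = 24.0100
Round up: n = 25

Answer: n = 25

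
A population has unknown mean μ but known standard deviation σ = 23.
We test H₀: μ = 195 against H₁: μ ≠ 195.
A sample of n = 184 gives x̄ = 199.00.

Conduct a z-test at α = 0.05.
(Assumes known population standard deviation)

Answer: z = 2.3590, reject H₀

Derivation:
Standard error: SE = σ/√n = 23/√184 = 1.6956
z-statistic: z = (x̄ - μ₀)/SE = (199.00 - 195)/1.6956 = 2.3590
Critical value: ±1.960
p-value = 0.0183
Decision: reject H₀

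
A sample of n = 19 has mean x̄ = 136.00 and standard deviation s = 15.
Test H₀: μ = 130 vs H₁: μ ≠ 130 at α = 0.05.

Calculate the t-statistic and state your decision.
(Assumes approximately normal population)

df = n - 1 = 18
SE = s/√n = 15/√19 = 3.4412
t = (x̄ - μ₀)/SE = (136.00 - 130)/3.4412 = 1.7436
Critical value: t_{0.025,18} = ±2.101
p-value ≈ 0.0983
Decision: fail to reject H₀

Answer: t = 1.7436, fail to reject H₀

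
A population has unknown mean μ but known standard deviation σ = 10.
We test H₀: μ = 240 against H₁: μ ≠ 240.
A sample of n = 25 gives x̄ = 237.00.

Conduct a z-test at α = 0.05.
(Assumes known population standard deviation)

Answer: z = -1.5000, fail to reject H₀

Derivation:
Standard error: SE = σ/√n = 10/√25 = 2.0000
z-statistic: z = (x̄ - μ₀)/SE = (237.00 - 240)/2.0000 = -1.5000
Critical value: ±1.960
p-value = 0.1336
Decision: fail to reject H₀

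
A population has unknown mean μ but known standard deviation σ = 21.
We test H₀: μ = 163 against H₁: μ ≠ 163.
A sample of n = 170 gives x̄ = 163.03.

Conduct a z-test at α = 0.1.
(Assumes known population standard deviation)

Answer: z = 0.0186, fail to reject H₀

Derivation:
Standard error: SE = σ/√n = 21/√170 = 1.6106
z-statistic: z = (x̄ - μ₀)/SE = (163.03 - 163)/1.6106 = 0.0186
Critical value: ±1.645
p-value = 0.9852
Decision: fail to reject H₀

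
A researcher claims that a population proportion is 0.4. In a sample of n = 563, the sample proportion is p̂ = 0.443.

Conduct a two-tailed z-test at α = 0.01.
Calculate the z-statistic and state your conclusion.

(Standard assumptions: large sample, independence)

Answer: z = 2.0826, fail to reject H₀

Derivation:
H₀: p = 0.4, H₁: p ≠ 0.4
Standard error: SE = √(p₀(1-p₀)/n) = √(0.4×0.6/563) = 0.020647
z-statistic: z = (p̂ - p₀)/SE = (0.443 - 0.4)/0.020647 = 2.0826
Critical value: z_0.005 = ±2.576
p-value = 0.0373
Decision: fail to reject H₀ at α = 0.01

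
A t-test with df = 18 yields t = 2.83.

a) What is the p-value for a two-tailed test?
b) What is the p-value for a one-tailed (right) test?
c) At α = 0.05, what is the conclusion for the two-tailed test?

Answer: a) 0.0111, b) 0.0055, c) reject H₀

Derivation:
Using t-distribution with df = 18:
a) Two-tailed: p = 2×P(T > 2.83) = 0.0111
b) One-tailed: p = P(T > 2.83) = 0.0055
c) 0.0111 < 0.05, reject H₀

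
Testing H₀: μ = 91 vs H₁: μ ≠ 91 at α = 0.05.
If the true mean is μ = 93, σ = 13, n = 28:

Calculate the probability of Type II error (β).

Answer: β ≈ 0.8713

Derivation:
SE = σ/√n = 13/√28 = 2.4568
Critical values: μ₀ ± z_0.025×SE = 91 ± 1.960×2.4568
Acceptance region: (86.1847, 95.8153)
Under H₁ (μ = 93): z_high = (95.8153 - 93)/2.4568 = 1.1459, z_low = (86.1847 - 93)/2.4568 = -2.7741
β = P(not reject | H₁) = Φ(1.1459) - Φ(-2.7741) ≈ 0.8713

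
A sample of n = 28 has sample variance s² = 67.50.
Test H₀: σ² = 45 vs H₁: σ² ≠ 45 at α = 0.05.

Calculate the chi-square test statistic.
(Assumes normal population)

Answer: χ² = 40.5000, fail to reject H₀

Derivation:
df = n - 1 = 27
χ² = (n-1)s²/σ₀² = 27×67.50/45 = 40.5000
Critical values: χ²_{0.975,27} = 14.573, χ²_{0.025,27} = 43.195
Rejection region: χ² < 14.573 or χ² > 43.195
Decision: fail to reject H₀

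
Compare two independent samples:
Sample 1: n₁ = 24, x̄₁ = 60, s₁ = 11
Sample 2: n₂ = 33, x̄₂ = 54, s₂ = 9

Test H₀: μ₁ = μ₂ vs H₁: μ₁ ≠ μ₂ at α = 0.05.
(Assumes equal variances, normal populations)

Answer: t = 2.2624, reject H₀

Derivation:
Pooled variance: s²_p = [23×11² + 32×9²]/(55) = 97.7273
s_p = 9.8857
SE = s_p×√(1/n₁ + 1/n₂) = 9.8857×√(1/24 + 1/33) = 2.6521
t = (x̄₁ - x̄₂)/SE = (60 - 54)/2.6521 = 2.2624
df = 55, t-critical = ±2.004
Decision: reject H₀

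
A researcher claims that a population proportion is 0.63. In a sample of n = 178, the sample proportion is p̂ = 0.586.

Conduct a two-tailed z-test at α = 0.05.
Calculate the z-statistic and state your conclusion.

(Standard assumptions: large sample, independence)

H₀: p = 0.63, H₁: p ≠ 0.63
Standard error: SE = √(p₀(1-p₀)/n) = √(0.63×0.37/178) = 0.036188
z-statistic: z = (p̂ - p₀)/SE = (0.586 - 0.63)/0.036188 = -1.2159
Critical value: z_0.025 = ±1.960
p-value = 0.2240
Decision: fail to reject H₀ at α = 0.05

Answer: z = -1.2159, fail to reject H₀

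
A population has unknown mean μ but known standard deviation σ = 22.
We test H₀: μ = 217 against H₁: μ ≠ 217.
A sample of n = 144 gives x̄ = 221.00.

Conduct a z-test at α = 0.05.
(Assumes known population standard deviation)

Standard error: SE = σ/√n = 22/√144 = 1.8333
z-statistic: z = (x̄ - μ₀)/SE = (221.00 - 217)/1.8333 = 2.1819
Critical value: ±1.960
p-value = 0.0291
Decision: reject H₀

Answer: z = 2.1819, reject H₀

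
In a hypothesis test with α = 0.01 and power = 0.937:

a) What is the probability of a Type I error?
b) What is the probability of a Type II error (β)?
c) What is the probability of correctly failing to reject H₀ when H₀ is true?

a) Type I error probability = α = 0.01
b) Power = P(reject H₀ | H₁ true) = 1 - β = 0.937, so Type II error probability = β = 1 - Power = 0.063
c) P(fail to reject H₀ | H₀ true) = 1 - α = 0.99

Answer: a) 0.01, b) 0.063, c) 0.99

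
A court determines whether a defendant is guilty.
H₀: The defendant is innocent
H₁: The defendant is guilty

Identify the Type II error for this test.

Type I error: rejecting H₀ when it is actually true (false positive).
Type II error: failing to reject H₀ when H₁ is actually true (false negative).

Answer: Acquitting a guilty person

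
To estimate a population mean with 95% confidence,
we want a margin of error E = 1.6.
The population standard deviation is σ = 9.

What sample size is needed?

z_0.025 = 1.960
n = (z×σ/E)² = (1.960×9/1.6)²
n = 121.5506
Round up: n = 122

Answer: n = 122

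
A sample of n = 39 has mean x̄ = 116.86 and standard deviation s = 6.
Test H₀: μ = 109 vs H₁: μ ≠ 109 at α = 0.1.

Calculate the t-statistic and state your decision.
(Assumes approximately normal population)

df = n - 1 = 38
SE = s/√n = 6/√39 = 0.9608
t = (x̄ - μ₀)/SE = (116.86 - 109)/0.9608 = 8.1807
Critical value: t_{0.05,38} = ±1.686
p-value < 0.0001
Decision: reject H₀

Answer: t = 8.1807, reject H₀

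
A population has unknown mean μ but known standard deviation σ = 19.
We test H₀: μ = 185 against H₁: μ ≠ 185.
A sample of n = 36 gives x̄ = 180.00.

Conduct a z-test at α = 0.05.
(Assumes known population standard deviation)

Standard error: SE = σ/√n = 19/√36 = 3.1667
z-statistic: z = (x̄ - μ₀)/SE = (180.00 - 185)/3.1667 = -1.5789
Critical value: ±1.960
p-value = 0.1144
Decision: fail to reject H₀

Answer: z = -1.5789, fail to reject H₀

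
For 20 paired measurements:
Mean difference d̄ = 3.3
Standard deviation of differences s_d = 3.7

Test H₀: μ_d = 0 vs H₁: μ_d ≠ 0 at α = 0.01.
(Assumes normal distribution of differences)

df = n - 1 = 19
SE = s_d/√n = 3.7/√20 = 0.8273
t = d̄/SE = 3.3/0.8273 = 3.9889
Critical value: t_{0.005,19} = ±2.861
p-value ≈ 0.0008
Decision: reject H₀

Answer: t = 3.9889, reject H₀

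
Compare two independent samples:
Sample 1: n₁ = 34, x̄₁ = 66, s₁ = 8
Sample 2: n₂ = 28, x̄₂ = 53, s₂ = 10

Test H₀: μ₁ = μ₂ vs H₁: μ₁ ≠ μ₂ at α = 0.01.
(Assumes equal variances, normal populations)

Pooled variance: s²_p = [33×8² + 27×10²]/(60) = 80.2000
s_p = 8.9554
SE = s_p×√(1/n₁ + 1/n₂) = 8.9554×√(1/34 + 1/28) = 2.2854
t = (x̄₁ - x̄₂)/SE = (66 - 53)/2.2854 = 5.6883
df = 60, t-critical = ±2.660
Decision: reject H₀

Answer: t = 5.6883, reject H₀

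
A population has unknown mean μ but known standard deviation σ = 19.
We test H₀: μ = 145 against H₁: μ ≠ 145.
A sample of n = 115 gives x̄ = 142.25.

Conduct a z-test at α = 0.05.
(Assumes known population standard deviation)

Standard error: SE = σ/√n = 19/√115 = 1.7718
z-statistic: z = (x̄ - μ₀)/SE = (142.25 - 145)/1.7718 = -1.5521
Critical value: ±1.960
p-value = 0.1206
Decision: fail to reject H₀

Answer: z = -1.5521, fail to reject H₀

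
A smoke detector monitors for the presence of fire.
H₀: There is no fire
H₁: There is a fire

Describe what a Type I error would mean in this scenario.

Answer: The alarm sounds when there is no fire (false alarm)

Derivation:
A Type I error (probability α) occurs when we reject a true H₀.
A Type II error (probability β) occurs when we fail to reject a false H₀.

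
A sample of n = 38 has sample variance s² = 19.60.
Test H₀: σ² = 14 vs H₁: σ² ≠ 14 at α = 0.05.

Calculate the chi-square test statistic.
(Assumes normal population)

Answer: χ² = 51.8000, fail to reject H₀

Derivation:
df = n - 1 = 37
χ² = (n-1)s²/σ₀² = 37×19.60/14 = 51.8000
Critical values: χ²_{0.975,37} = 22.106, χ²_{0.025,37} = 55.668
Rejection region: χ² < 22.106 or χ² > 55.668
Decision: fail to reject H₀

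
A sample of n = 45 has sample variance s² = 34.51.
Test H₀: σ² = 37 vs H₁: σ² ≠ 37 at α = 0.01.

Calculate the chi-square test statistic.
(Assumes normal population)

Answer: χ² = 41.0389, fail to reject H₀

Derivation:
df = n - 1 = 44
χ² = (n-1)s²/σ₀² = 44×34.51/37 = 41.0389
Critical values: χ²_{0.995,44} = 23.584, χ²_{0.005,44} = 71.893
Rejection region: χ² < 23.584 or χ² > 71.893
Decision: fail to reject H₀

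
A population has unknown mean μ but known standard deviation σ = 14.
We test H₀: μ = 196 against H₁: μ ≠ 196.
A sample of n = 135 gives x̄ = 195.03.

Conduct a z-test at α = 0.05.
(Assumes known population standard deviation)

Answer: z = -0.8050, fail to reject H₀

Derivation:
Standard error: SE = σ/√n = 14/√135 = 1.2049
z-statistic: z = (x̄ - μ₀)/SE = (195.03 - 196)/1.2049 = -0.8050
Critical value: ±1.960
p-value = 0.4208
Decision: fail to reject H₀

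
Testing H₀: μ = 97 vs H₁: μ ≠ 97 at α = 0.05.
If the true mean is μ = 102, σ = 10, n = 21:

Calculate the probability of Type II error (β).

Answer: β ≈ 0.3702

Derivation:
SE = σ/√n = 10/√21 = 2.1822
Critical values: μ₀ ± z_0.025×SE = 97 ± 1.960×2.1822
Acceptance region: (92.7229, 101.2771)
Under H₁ (μ = 102): z_high = (101.2771 - 102)/2.1822 = -0.3313, z_low = (92.7229 - 102)/2.1822 = -4.2513
β = P(not reject | H₁) = Φ(-0.3313) - Φ(-4.2513) ≈ 0.3702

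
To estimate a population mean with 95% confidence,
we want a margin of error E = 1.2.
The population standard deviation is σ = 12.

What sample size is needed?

z_0.025 = 1.960
n = (z×σ/E)² = (1.960×12/1.2)²
n = 384.1600
Round up: n = 385

Answer: n = 385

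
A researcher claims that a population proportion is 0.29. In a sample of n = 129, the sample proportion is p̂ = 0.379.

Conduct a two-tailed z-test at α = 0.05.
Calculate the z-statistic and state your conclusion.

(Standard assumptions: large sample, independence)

Answer: z = 2.2277, reject H₀

Derivation:
H₀: p = 0.29, H₁: p ≠ 0.29
Standard error: SE = √(p₀(1-p₀)/n) = √(0.29×0.71/129) = 0.039952
z-statistic: z = (p̂ - p₀)/SE = (0.379 - 0.29)/0.039952 = 2.2277
Critical value: z_0.025 = ±1.960
p-value = 0.0259
Decision: reject H₀ at α = 0.05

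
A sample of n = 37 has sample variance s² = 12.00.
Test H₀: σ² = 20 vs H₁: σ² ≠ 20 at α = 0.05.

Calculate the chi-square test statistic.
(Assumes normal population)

df = n - 1 = 36
χ² = (n-1)s²/σ₀² = 36×12.00/20 = 21.6000
Critical values: χ²_{0.975,36} = 21.336, χ²_{0.025,36} = 54.437
Rejection region: χ² < 21.336 or χ² > 54.437
Decision: fail to reject H₀

Answer: χ² = 21.6000, fail to reject H₀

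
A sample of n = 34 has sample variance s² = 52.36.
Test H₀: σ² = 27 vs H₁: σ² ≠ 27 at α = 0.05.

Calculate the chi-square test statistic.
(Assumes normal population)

df = n - 1 = 33
χ² = (n-1)s²/σ₀² = 33×52.36/27 = 63.9956
Critical values: χ²_{0.975,33} = 19.047, χ²_{0.025,33} = 50.725
Rejection region: χ² < 19.047 or χ² > 50.725
Decision: reject H₀

Answer: χ² = 63.9956, reject H₀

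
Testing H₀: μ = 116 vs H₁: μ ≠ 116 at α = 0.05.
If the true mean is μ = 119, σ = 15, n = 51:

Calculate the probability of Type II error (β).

SE = σ/√n = 15/√51 = 2.1004
Critical values: μ₀ ± z_0.025×SE = 116 ± 1.960×2.1004
Acceptance region: (111.8832, 120.1168)
Under H₁ (μ = 119): z_high = (120.1168 - 119)/2.1004 = 0.5317, z_low = (111.8832 - 119)/2.1004 = -3.3883
β = P(not reject | H₁) = Φ(0.5317) - Φ(-3.3883) ≈ 0.7022

Answer: β ≈ 0.7022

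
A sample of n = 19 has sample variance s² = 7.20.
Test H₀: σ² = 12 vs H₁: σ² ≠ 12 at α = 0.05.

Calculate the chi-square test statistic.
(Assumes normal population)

df = n - 1 = 18
χ² = (n-1)s²/σ₀² = 18×7.20/12 = 10.8000
Critical values: χ²_{0.975,18} = 8.231, χ²_{0.025,18} = 31.526
Rejection region: χ² < 8.231 or χ² > 31.526
Decision: fail to reject H₀

Answer: χ² = 10.8000, fail to reject H₀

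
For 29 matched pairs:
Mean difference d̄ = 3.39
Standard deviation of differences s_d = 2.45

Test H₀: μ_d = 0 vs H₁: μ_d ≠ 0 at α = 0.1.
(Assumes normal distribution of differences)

Answer: t = 7.4505, reject H₀

Derivation:
df = n - 1 = 28
SE = s_d/√n = 2.45/√29 = 0.4550
t = d̄/SE = 3.39/0.4550 = 7.4505
Critical value: t_{0.05,28} = ±1.701
p-value < 0.0001
Decision: reject H₀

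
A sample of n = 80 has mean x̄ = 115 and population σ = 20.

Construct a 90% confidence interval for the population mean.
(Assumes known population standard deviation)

Confidence level: 90%, α = 0.1
z_0.05 = 1.645
SE = σ/√n = 20/√80 = 2.2361
Margin of error = 1.645 × 2.2361 = 3.6784
CI: x̄ ± margin = 115 ± 3.6784
CI: (111.3216, 118.6784)

Answer: (111.3216, 118.6784)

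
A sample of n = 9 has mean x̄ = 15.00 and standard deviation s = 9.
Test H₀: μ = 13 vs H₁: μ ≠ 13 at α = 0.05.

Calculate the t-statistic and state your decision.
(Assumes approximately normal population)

df = n - 1 = 8
SE = s/√n = 9/√9 = 3.0000
t = (x̄ - μ₀)/SE = (15.00 - 13)/3.0000 = 0.6667
Critical value: t_{0.025,8} = ±2.306
p-value ≈ 0.5237
Decision: fail to reject H₀

Answer: t = 0.6667, fail to reject H₀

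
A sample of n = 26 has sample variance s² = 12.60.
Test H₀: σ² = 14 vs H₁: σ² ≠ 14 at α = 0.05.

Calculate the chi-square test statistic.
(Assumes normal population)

Answer: χ² = 22.5000, fail to reject H₀

Derivation:
df = n - 1 = 25
χ² = (n-1)s²/σ₀² = 25×12.60/14 = 22.5000
Critical values: χ²_{0.975,25} = 13.120, χ²_{0.025,25} = 40.646
Rejection region: χ² < 13.120 or χ² > 40.646
Decision: fail to reject H₀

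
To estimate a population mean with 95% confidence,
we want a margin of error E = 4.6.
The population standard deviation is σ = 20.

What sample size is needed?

Answer: n = 73

Derivation:
z_0.025 = 1.960
n = (z×σ/E)² = (1.960×20/4.6)²
n = 72.6200
Round up: n = 73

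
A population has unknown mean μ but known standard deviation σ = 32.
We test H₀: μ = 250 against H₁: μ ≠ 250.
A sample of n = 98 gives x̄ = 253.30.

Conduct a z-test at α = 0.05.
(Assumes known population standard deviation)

Standard error: SE = σ/√n = 32/√98 = 3.2325
z-statistic: z = (x̄ - μ₀)/SE = (253.30 - 250)/3.2325 = 1.0209
Critical value: ±1.960
p-value = 0.3073
Decision: fail to reject H₀

Answer: z = 1.0209, fail to reject H₀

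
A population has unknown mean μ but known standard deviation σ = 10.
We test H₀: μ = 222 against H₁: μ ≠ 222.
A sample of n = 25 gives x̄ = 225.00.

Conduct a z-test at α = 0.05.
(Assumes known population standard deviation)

Answer: z = 1.5000, fail to reject H₀

Derivation:
Standard error: SE = σ/√n = 10/√25 = 2.0000
z-statistic: z = (x̄ - μ₀)/SE = (225.00 - 222)/2.0000 = 1.5000
Critical value: ±1.960
p-value = 0.1336
Decision: fail to reject H₀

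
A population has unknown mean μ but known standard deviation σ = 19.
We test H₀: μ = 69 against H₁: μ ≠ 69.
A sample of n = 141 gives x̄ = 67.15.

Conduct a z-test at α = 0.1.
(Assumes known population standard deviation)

Answer: z = -1.1562, fail to reject H₀

Derivation:
Standard error: SE = σ/√n = 19/√141 = 1.6001
z-statistic: z = (x̄ - μ₀)/SE = (67.15 - 69)/1.6001 = -1.1562
Critical value: ±1.645
p-value = 0.2476
Decision: fail to reject H₀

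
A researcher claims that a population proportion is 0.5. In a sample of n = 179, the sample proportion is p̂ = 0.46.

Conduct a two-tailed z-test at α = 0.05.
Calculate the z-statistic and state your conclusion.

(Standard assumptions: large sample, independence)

Answer: z = -1.0703, fail to reject H₀

Derivation:
H₀: p = 0.5, H₁: p ≠ 0.5
Standard error: SE = √(p₀(1-p₀)/n) = √(0.5×0.5/179) = 0.037372
z-statistic: z = (p̂ - p₀)/SE = (0.46 - 0.5)/0.037372 = -1.0703
Critical value: z_0.025 = ±1.960
p-value = 0.2845
Decision: fail to reject H₀ at α = 0.05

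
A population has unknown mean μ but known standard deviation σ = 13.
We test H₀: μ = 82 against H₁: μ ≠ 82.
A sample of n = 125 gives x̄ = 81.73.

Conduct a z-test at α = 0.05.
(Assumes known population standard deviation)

Standard error: SE = σ/√n = 13/√125 = 1.1628
z-statistic: z = (x̄ - μ₀)/SE = (81.73 - 82)/1.1628 = -0.2322
Critical value: ±1.960
p-value = 0.8164
Decision: fail to reject H₀

Answer: z = -0.2322, fail to reject H₀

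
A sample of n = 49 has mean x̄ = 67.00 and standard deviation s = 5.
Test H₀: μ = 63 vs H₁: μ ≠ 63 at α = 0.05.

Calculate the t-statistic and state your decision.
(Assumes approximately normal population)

df = n - 1 = 48
SE = s/√n = 5/√49 = 0.7143
t = (x̄ - μ₀)/SE = (67.00 - 63)/0.7143 = 5.5999
Critical value: t_{0.025,48} = ±2.011
p-value < 0.0001
Decision: reject H₀

Answer: t = 5.5999, reject H₀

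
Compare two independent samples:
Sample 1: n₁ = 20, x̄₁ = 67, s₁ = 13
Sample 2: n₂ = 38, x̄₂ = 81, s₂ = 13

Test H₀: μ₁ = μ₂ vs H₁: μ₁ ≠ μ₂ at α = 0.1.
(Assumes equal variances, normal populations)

Pooled variance: s²_p = [19×13² + 37×13²]/(56) = 169.0000
s_p = 13.0000
SE = s_p×√(1/n₁ + 1/n₂) = 13.0000×√(1/20 + 1/38) = 3.5913
t = (x̄₁ - x̄₂)/SE = (67 - 81)/3.5913 = -3.8983
df = 56, t-critical = ±1.673
Decision: reject H₀

Answer: t = -3.8983, reject H₀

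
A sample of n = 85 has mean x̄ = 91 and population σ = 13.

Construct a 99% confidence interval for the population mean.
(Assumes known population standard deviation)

Answer: (87.3678, 94.6322)

Derivation:
Confidence level: 99%, α = 0.01
z_0.005 = 2.576
SE = σ/√n = 13/√85 = 1.4100
Margin of error = 2.576 × 1.4100 = 3.6322
CI: x̄ ± margin = 91 ± 3.6322
CI: (87.3678, 94.6322)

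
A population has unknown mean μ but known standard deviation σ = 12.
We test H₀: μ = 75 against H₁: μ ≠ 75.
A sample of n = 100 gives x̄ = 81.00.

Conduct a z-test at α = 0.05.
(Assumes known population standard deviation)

Answer: z = 5.0000, reject H₀

Derivation:
Standard error: SE = σ/√n = 12/√100 = 1.2000
z-statistic: z = (x̄ - μ₀)/SE = (81.00 - 75)/1.2000 = 5.0000
Critical value: ±1.960
p-value < 0.0001
Decision: reject H₀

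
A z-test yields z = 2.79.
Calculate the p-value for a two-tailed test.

For z = 2.79:
p = 2×P(Z > |2.79|) = 2×(1 - Φ(2.79)) = 0.0053

Answer: p-value ≈ 0.0053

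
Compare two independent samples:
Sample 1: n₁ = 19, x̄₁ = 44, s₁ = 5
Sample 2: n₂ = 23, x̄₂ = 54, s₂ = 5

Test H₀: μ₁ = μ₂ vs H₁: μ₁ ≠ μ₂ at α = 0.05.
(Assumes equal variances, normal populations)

Answer: t = -6.4512, reject H₀

Derivation:
Pooled variance: s²_p = [18×5² + 22×5²]/(40) = 25.0000
s_p = 5.0000
SE = s_p×√(1/n₁ + 1/n₂) = 5.0000×√(1/19 + 1/23) = 1.5501
t = (x̄₁ - x̄₂)/SE = (44 - 54)/1.5501 = -6.4512
df = 40, t-critical = ±2.021
Decision: reject H₀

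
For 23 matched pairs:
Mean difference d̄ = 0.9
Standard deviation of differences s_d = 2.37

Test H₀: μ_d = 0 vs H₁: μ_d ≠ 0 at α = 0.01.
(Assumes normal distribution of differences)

Answer: t = 1.8211, fail to reject H₀

Derivation:
df = n - 1 = 22
SE = s_d/√n = 2.37/√23 = 0.4942
t = d̄/SE = 0.9/0.4942 = 1.8211
Critical value: t_{0.005,22} = ±2.819
p-value ≈ 0.0822
Decision: fail to reject H₀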